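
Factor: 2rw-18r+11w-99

(2r+11)(w-9)

Group as (2rw-18r) + (11w-99) = 2r(w-9) + 11(w-9).
Both groups share the factor (w-9).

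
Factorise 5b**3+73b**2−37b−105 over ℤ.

(5b−7)(b+1)(b+15)

Testing divisors of the constant over divisors of the leading coefficient, b = −15 is a root, giving the factor (b+15) and quotient 5b**2−2b−7.
The remaining quadratic factors as (5b−7)(b+1).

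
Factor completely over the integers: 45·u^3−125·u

5·u·(3·u+5)·(3·u−5)

Every term has a factor of 5·u. Then 9·u^2−25 = (3·u)² − (5)².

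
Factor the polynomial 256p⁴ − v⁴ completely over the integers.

(4p)⁴ − (v)⁴ = ((4p)² − (v)²)((4p)² + (v)²); the first factor splits again, the second (16p² + v²) is irreducible.

(4p + v)(4p − v)(16p² + v²)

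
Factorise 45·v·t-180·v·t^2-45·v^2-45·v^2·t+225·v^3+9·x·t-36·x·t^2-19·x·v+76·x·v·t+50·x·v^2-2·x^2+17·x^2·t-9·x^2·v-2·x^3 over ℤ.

Group: x·(-2·x^2-19·x·v+9·x·t-45·v^2+45·v·t) + (-5·v-4·t+1)·(-2·x^2-19·x·v+9·x·t-45·v^2+45·v·t); both groups contain (-2·x^2-19·x·v+9·x·t-45·v^2+45·v·t), so (x-5·v-4·t+1) is a factor with cofactor -2·x^2-19·x·v+9·x·t-45·v^2+45·v·t.
The cofactor groups again: -2·x^2-19·x·v+9·x·t-45·v^2+45·v·t = -x·(2·x+9·v-9·t) - 5·v·(2·x+9·v-9·t); both groups contain (2·x+9·v-9·t), giving -(x+5·v)·(2·x+9·v-9·t).

-(x-5·v-4·t+1)·(2·x+9·v-9·t)·(x+5·v)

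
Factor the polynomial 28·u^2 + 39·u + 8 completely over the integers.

Need a pair with product 28·8 = 224 and sum 39: that's 7 and 32.
Split the middle term: 28·u^2 + 7·u + 32·u + 8 = 7·u·(4·u + 1) + 8·(4·u + 1).

(4·u + 1)·(7·u + 8)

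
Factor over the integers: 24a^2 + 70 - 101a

(3a - 10)(8a - 7)

Need a pair with product 24·70 = 1680 and sum -101: that's -21 and -80.
Split the middle term: 24a^2 - 21a - 80a + 70 = 3a(8a - 7) - 10(8a - 7).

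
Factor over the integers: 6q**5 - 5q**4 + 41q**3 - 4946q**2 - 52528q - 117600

Among the possible rational roots, q = 12 is a root, giving the factor (q - 12) and quotient 6q**4 + 67q**3 + 845q**2 + 5194q + 9800.
Continuing, q = -7/2 is a root, giving the factor (2q + 7) and quotient 3q**3 + 23q**2 + 342q + 1400.
Then q = -14/3 is a root, so (3q + 14) divides it; the quotient is q**2 + 3q + 100.
The quadratic q**2 + 3q + 100 has discriminant -391 < 0 and is irreducible over ℤ.

(2q + 7)(3q + 14)(q - 12)(q**2 + 3q + 100)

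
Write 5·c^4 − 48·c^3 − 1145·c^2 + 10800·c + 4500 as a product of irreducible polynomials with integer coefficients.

Among the possible rational roots, c = 15 is a root, so (c − 15) divides it; the quotient is 5·c^3 + 27·c^2 − 740·c − 300.
Continuing, c = −15 is a root, so (c + 15) is a factor; dividing leaves 5·c^2 − 48·c − 20.
The remaining quadratic factors as (c − 10)(5·c + 2).

(5·c + 2)·(c + 15)·(c − 10)·(c − 15)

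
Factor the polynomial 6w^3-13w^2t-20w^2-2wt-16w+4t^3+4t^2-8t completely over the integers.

Group: w(6w^2-wt+4w-2t^2+2t) + (-2t-4)(6w^2-wt+4w-2t^2+2t); both groups contain (6w^2-wt+4w-2t^2+2t), so (w-2t-4) is a factor with cofactor 6w^2-wt+4w-2t^2+2t.
The cofactor groups again: 6w^2-wt+4w-2t^2+2t = 2w(3w-2t+2) + t(3w-2t+2); both groups contain (3w-2t+2), giving (2w+t)(3w-2t+2).

(3w-2t+2)(w-2t-4)(2w+t)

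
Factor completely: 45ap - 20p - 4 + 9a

(5p + 1)(9a - 4)

Group as (45ap + 9a) + (-20p - 4) = 9a(5p + 1) - 4(5p + 1).
Both groups share the factor (5p + 1).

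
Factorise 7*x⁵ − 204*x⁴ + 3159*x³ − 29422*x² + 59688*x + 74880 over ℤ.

By the rational root theorem, x = −6/7 is a root, so (7*x + 6) divides it; the quotient is x⁴ − 30*x³ + 477*x² − 4612*x + 12480.
Then x = 15 is a root, so (x − 15) divides it; the quotient is x³ − 15*x² + 252*x − 832.
Continuing, x = 4 is a root, giving the factor (x − 4) and quotient x² − 11*x + 208.
The quadratic x² − 11*x + 208 has discriminant −711 < 0 and is irreducible over ℤ.

(7*x + 6)*(x − 15)*(x − 4)*(x² − 11*x + 208)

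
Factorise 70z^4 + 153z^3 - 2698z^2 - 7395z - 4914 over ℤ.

(2z - 13)(5z + 7)(7z + 9)(z + 6)

Trying the rational-root candidates, z = -6 is a root, giving the factor (z + 6) and quotient 70z^3 - 267z^2 - 1096z - 819.
Then z = -9/7 is a root, giving the factor (7z + 9) and quotient 10z^2 - 51z - 91.
The remaining quadratic factors as (2z - 13)(5z + 7).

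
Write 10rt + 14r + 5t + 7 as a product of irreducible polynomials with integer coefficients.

Group as (10rt + 14r) + (5t + 7) = 2r(5t + 7) + (5t + 7).
Both groups share the factor (5t + 7).

(2r + 1)(5t + 7)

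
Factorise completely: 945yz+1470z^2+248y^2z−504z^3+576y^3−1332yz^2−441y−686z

Group: 8y(72y^2+139yz−63y+42z^2−98z) + (−12z+7)(72y^2+139yz−63y+42z^2−98z); both groups contain (72y^2+139yz−63y+42z^2−98z), so (8y−12z+7) is a factor with cofactor 72y^2+139yz−63y+42z^2−98z.
The cofactor groups again: 72y^2+139yz−63y+42z^2−98z = 8y(9y+14z) + (3z−7)(9y+14z); both groups contain (9y+14z), giving (8y+3z−7)(9y+14z).

(8y+3z−7)(8y−12z+7)(9y+14z)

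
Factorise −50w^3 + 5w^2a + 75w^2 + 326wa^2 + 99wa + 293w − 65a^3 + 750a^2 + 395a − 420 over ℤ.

Group: 2w(−25w^2 − 60wa − 25w + 13a^2 − 163a + 84) + (−5a − 5)(−25w^2 − 60wa − 25w + 13a^2 − 163a + 84); both groups contain (−25w^2 − 60wa − 25w + 13a^2 − 163a + 84), so (2w − 5a − 5) is a factor with cofactor −25w^2 − 60wa − 25w + 13a^2 − 163a + 84.
The cofactor groups again: −25w^2 − 60wa − 25w + 13a^2 − 163a + 84 = −5w(5w + 13a − 7) + (a − 12)(5w + 13a − 7); both groups contain (5w + 13a − 7), giving −(5w − a + 12)(5w + 13a − 7).

−(2w − 5a − 5)(5w − a + 12)(5w + 13a − 7)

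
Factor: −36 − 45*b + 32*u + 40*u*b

(5*b + 4)*(8*u − 9)

Group as (40*u*b + 32*u) + (−45*b − 36) = 8*u*(5*b + 4) − 9*(5*b + 4).
Both groups share the factor (5*b + 4).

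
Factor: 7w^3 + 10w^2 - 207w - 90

(7w + 3)(w + 6)(w - 5)

Among the possible rational roots, w = -6 is a root, so (w + 6) divides it; the quotient is 7w^2 - 32w - 15.
The remaining quadratic factors as (7w + 3)(w - 5).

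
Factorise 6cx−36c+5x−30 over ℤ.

(6c+5)(x−6)

Group as (6cx−36c) + (5x−30) = 6c(x−6) + 5(x−6).
Both groups share the factor (x−6).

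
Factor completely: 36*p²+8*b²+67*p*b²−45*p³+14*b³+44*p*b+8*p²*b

Group: 9*p*(−5*p²+2*p*b+4*p+7*b²+4*b) + 2*b*(−5*p²+2*p*b+4*p+7*b²+4*b); both groups contain (−5*p²+2*p*b+4*p+7*b²+4*b), so (9*p+2*b) is a factor with cofactor −5*p²+2*p*b+4*p+7*b²+4*b.
The cofactor groups again: −5*p²+2*p*b+4*p+7*b²+4*b = −p*(5*p−7*b−4) − b*(5*p−7*b−4); both groups contain (5*p−7*b−4), giving −(p+b)*(5*p−7*b−4).

−(5*p−7*b−4)*(9*p+2*b)*(p+b)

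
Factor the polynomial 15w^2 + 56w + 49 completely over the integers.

Need a pair with product 15·49 = 735 and sum 56: that's 21 and 35.
Split the middle term: 15w^2 + 21w + 35w + 49 = 3w(5w + 7) + 7(5w + 7).

(3w + 7)(5w + 7)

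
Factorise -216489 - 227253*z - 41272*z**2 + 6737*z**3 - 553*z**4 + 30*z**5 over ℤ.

By the rational root theorem, z = 13 is a root, so (z - 13) is a factor; dividing leaves 30*z**4 - 163*z**3 + 4618*z**2 + 18762*z + 16653.
Then z = -13/6 is a root, so (6*z + 13) is a factor; dividing leaves 5*z**3 - 38*z**2 + 852*z + 1281.
Then z = -7/5 is a root, so (5*z + 7) divides it; the quotient is z**2 - 9*z + 183.
The quadratic z**2 - 9*z + 183 has discriminant -651 < 0 and is irreducible over ℤ.

(5*z + 7)*(6*z + 13)*(z - 13)*(z**2 - 9*z + 183)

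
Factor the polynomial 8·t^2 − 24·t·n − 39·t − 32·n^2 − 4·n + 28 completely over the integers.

(t − 4·n − 4)·(8·t + 8·n − 7)

Group: t·(8·t + 8·n − 7) + (−4·n − 4)·(8·t + 8·n − 7); both groups contain (8·t + 8·n − 7).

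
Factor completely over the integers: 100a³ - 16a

Every term has a factor of 4a. Then 25a² - 4 = (5a)² − (2)².

4a(5a + 2)(5a - 2)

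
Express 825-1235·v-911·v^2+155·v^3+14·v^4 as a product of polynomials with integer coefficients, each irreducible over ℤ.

Testing divisors of the constant over divisors of the leading coefficient, v = -15 is a root, so (v+15) divides it; the quotient is 14·v^3-55·v^2-86·v+55.
Next, v = 5 is a root, so (v-5) divides it; the quotient is 14·v^2+15·v-11.
The remaining quadratic factors as (7·v+11)(2·v-1).

(2·v-1)·(7·v+11)·(v+15)·(v-5)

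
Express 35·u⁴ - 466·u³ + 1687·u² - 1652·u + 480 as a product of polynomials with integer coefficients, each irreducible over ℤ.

Trying the rational-root candidates, u = 5/7 is a root, giving the factor (7·u - 5) and quotient 5·u³ - 63·u² + 196·u - 96.
Next, u = 8 is a root, so (u - 8) is a factor; dividing leaves 5·u² - 23·u + 12.
The remaining quadratic factors as (u - 4)(5·u - 3).

(5·u - 3)·(7·u - 5)·(u - 4)·(u - 8)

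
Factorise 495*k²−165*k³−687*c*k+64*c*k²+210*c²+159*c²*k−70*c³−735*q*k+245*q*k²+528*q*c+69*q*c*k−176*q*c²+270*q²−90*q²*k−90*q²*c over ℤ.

−(10*q+14*c−15*k)*(9*q+5*c−11*k)*(c+k−3)

Group: c*(−90*q²−176*q*c+245*q*k−70*c²+229*c*k−165*k²) + (k−3)*(−90*q²−176*q*c+245*q*k−70*c²+229*c*k−165*k²); both groups contain (−90*q²−176*q*c+245*q*k−70*c²+229*c*k−165*k²), so (c+k−3) is a factor with cofactor −90*q²−176*q*c+245*q*k−70*c²+229*c*k−165*k².
The cofactor groups again: −90*q²−176*q*c+245*q*k−70*c²+229*c*k−165*k² = −9*q*(10*q+14*c−15*k) + (−5*c+11*k)*(10*q+14*c−15*k); both groups contain (10*q+14*c−15*k), giving −(9*q+5*c−11*k)*(10*q+14*c−15*k).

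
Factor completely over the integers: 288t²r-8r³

Pull out the common factor 8r; 36t²-r² is a difference of squares.

8r(6t-r)(6t+r)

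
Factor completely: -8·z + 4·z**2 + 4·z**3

Pull out the common factor 4·z, then factor the remaining trinomial.

4·z·(z + 2)·(z - 1)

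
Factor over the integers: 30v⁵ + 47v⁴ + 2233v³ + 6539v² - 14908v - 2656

Among the possible rational roots, v = -1/6 is a root, so (6v + 1) is a factor; dividing leaves 5v⁴ + 7v³ + 371v² + 1028v - 2656.
Then v = 8/5 is a root, so (5v - 8) divides it; the quotient is v³ + 3v² + 79v + 332.
Continuing, v = -4 is a root, so (v + 4) divides it; the quotient is v² - v + 83.
The quadratic v² - v + 83 has discriminant -331 < 0 and is irreducible over ℤ.

(5v - 8)(6v + 1)(v + 4)(v² - v + 83)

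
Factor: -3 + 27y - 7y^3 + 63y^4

(9y - 1)(7y^3 + 3)

Group as (63y^4 + 27y) + (-7y^3 - 3) = 9y(7y^3 + 3) - (7y^3 + 3).
Both groups share the factor (7y^3 + 3).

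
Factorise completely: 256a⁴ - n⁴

(4a)⁴ − (n)⁴ = ((4a)² − (n)²)((4a)² + (n)²); the first factor splits again, the second (16a² + n²) is irreducible.

(4a + n)(4a - n)(16a² + n²)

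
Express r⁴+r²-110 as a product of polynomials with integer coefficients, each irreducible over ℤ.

(r²+11)·(r²-10)

Substitute u = r² to get a quadratic in u, then factor.
r²-10 is irreducible over ℤ (10 is not a perfect square).
r²+11 is irreducible over ℤ (always positive, so no real roots).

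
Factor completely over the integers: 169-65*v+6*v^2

(2*v-13)*(3*v-13)

Need a pair with product 6·169 = 1014 and sum -65: that's -26 and -39.
Split the middle term: 6*v^2-26*v - 39*v+169 = 2*v*(3*v-13) - 13*(3*v-13).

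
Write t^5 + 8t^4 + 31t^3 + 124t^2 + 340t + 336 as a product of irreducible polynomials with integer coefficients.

(t + 2)(t + 3)(t + 4)(t^2 - t + 14)

Testing divisors of the constant over divisors of the leading coefficient, t = -2 is a root, so (t + 2) is a factor; dividing leaves t^4 + 6t^3 + 19t^2 + 86t + 168.
Continuing, t = -4 is a root, so (t + 4) divides it; the quotient is t^3 + 2t^2 + 11t + 42.
Next, t = -3 is a root, giving the factor (t + 3) and quotient t^2 - t + 14.
The quadratic t^2 - t + 14 has discriminant -55 < 0 and is irreducible over ℤ.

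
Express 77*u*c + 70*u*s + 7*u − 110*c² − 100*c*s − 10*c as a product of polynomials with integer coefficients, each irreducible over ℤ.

(7*u − 10*c)*(11*c + 10*s + 1)

Group: 11*c*(7*u − 10*c) + (10*s + 1)*(7*u − 10*c); both groups contain (7*u − 10*c).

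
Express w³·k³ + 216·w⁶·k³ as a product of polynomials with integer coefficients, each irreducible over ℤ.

k³·w³·(6·w + 1)·(36·w² − 6·w + 1)

Pull out the common factor w³·k³, leaving 216·w³ + 1.
Recognize a sum of cubes with the parts 6·w and 1.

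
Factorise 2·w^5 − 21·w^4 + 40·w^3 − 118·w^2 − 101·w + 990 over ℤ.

(2·w − 5)·(w + 2)·(w − 9)·(w^2 − w + 11)

Trying the rational-root candidates, w = 9 is a root, giving the factor (w − 9) and quotient 2·w^4 − 3·w^3 + 13·w^2 − w − 110.
Continuing, w = 5/2 is a root, giving the factor (2·w − 5) and quotient w^3 + w^2 + 9·w + 22.
Next, w = −2 is a root, so (w + 2) is a factor; dividing leaves w^2 − w + 11.
The quadratic w^2 − w + 11 has discriminant −43 < 0 and is irreducible over ℤ.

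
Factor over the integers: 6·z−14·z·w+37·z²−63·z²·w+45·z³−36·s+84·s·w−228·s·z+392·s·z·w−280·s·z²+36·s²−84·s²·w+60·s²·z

Group: 6·s·(10·s·z−14·s·w+6·s−45·z²+63·z·w−37·z+14·w−6) − z·(10·s·z−14·s·w+6·s−45·z²+63·z·w−37·z+14·w−6); both groups contain (10·s·z−14·s·w+6·s−45·z²+63·z·w−37·z+14·w−6), so (6·s−z) is a factor with cofactor 10·s·z−14·s·w+6·s−45·z²+63·z·w−37·z+14·w−6.
The cofactor groups again: 10·s·z−14·s·w+6·s−45·z²+63·z·w−37·z+14·w−6 = 2·s·(5·z−7·w+3) + (−9·z−2)·(5·z−7·w+3); both groups contain (5·z−7·w+3), giving (2·s−9·z−2)·(5·z−7·w+3).

(5·z−7·w+3)·(2·s−9·z−2)·(6·s−z)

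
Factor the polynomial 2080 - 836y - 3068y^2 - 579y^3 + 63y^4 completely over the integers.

(3y + 10)(3y - 2)(7y + 8)(y - 13)

By the rational root theorem, y = 2/3 is a root, giving the factor (3y - 2) and quotient 21y^3 - 179y^2 - 1142y - 1040.
Next, y = -8/7 is a root, so (7y + 8) divides it; the quotient is 3y^2 - 29y - 130.
The remaining quadratic factors as (y - 13)(3y + 10).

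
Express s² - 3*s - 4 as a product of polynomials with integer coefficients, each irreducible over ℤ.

(s + 1)*(s - 4)

Two integers with product -4 and sum -3 are 1 and -4.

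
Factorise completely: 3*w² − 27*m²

Factor out 3, leaving w² − 9*m², which is a difference of two squares.

3*(w − 3*m)*(w + 3*m)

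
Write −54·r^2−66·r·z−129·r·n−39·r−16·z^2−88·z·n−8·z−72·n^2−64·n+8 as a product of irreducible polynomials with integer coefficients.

Group: −9·r·(6·r+2·z+9·n−1) + (−8·z−8·n−8)·(6·r+2·z+9·n−1); both groups contain (6·r+2·z+9·n−1).

−(9·r+8·z+8·n+8)·(6·r+2·z+9·n−1)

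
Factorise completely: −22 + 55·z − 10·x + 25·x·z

(5·x + 11)·(5·z − 2)

Group as (25·x·z − 10·x) + (55·z − 22) = 5·x·(5·z − 2) + 11·(5·z − 2).
Both groups share the factor (5·z − 2).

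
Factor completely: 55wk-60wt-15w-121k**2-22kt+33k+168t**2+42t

(5w-11k-14t)(11k-12t-3)

Group: 11k(5w-11k-14t) + (-12t-3)(5w-11k-14t); both groups contain (5w-11k-14t).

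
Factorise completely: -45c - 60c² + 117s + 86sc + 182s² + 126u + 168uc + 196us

(14u + 13s - 5c)(14s + 12c + 9)

Group: 14s(14u + 13s - 5c) + (12c + 9)(14u + 13s - 5c); both groups contain (14u + 13s - 5c).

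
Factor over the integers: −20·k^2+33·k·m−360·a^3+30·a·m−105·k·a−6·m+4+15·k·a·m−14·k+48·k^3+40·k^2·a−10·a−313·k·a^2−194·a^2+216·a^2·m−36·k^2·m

(3·k−8·a−2)·(4·k+5·a−3·m+2)·(4·k+9·a−1)

Group: 4·k·(12·k^2−5·k·a−11·k−72·a^2−10·a+2) + (5·a−3·m+2)·(12·k^2−5·k·a−11·k−72·a^2−10·a+2); both groups contain (12·k^2−5·k·a−11·k−72·a^2−10·a+2), so (4·k+5·a−3·m+2) is a factor with cofactor 12·k^2−5·k·a−11·k−72·a^2−10·a+2.
The cofactor groups again: 12·k^2−5·k·a−11·k−72·a^2−10·a+2 = 4·k·(3·k−8·a−2) + (9·a−1)·(3·k−8·a−2); both groups contain (3·k−8·a−2), giving (4·k+9·a−1)·(3·k−8·a−2).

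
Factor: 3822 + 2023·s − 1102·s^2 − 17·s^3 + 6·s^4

(6·s + 7)·(s + 13)·(s − 14)·(s − 3)

Among the possible rational roots, s = −7/6 is a root, giving the factor (6·s + 7) and quotient s^3 − 4·s^2 − 179·s + 546.
Next, s = 14 is a root, so (s − 14) divides it; the quotient is s^2 + 10·s − 39.
The remaining quadratic factors as (s + 13)(s − 3).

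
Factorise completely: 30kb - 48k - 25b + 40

(5b - 8)(6k - 5)

Group as (30kb - 48k) + (-25b + 40) = 6k(5b - 8) - 5(5b - 8).
Both groups share the factor (5b - 8).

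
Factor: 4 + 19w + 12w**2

Need a pair with product 12·4 = 48 and sum 19: that's 16 and 3.
Split the middle term: 12w**2 + 16w + 3w + 4 = 4w(3w + 4) + (3w + 4).

(3w + 4)(4w + 1)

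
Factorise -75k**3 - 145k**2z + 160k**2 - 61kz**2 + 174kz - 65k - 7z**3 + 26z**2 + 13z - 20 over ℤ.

-(3k + z - 4)(5k + 7z - 5)(5k + z + 1)

Group: 5k(-15k**2 - 8kz + 17k - z**2 + 3z + 4) + (7z - 5)(-15k**2 - 8kz + 17k - z**2 + 3z + 4); both groups contain (-15k**2 - 8kz + 17k - z**2 + 3z + 4), so (5k + 7z - 5) is a factor with cofactor -15k**2 - 8kz + 17k - z**2 + 3z + 4.
The cofactor groups again: -15k**2 - 8kz + 17k - z**2 + 3z + 4 = -3k(5k + z + 1) + (-z + 4)(5k + z + 1); both groups contain (5k + z + 1), giving -(3k + z - 4)(5k + z + 1).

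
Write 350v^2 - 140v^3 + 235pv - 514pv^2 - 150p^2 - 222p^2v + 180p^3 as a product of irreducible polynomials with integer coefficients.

Group: 2p(90p^2 + 114pv - 75p + 28v^2 - 70v) - 5v(90p^2 + 114pv - 75p + 28v^2 - 70v); both groups contain (90p^2 + 114pv - 75p + 28v^2 - 70v), so (2p - 5v) is a factor with cofactor 90p^2 + 114pv - 75p + 28v^2 - 70v.
The cofactor groups again: 90p^2 + 114pv - 75p + 28v^2 - 70v = 6p(15p + 14v) + (2v - 5)(15p + 14v); both groups contain (15p + 14v), giving (6p + 2v - 5)(15p + 14v).

(15p + 14v)(2p - 5v)(6p + 2v - 5)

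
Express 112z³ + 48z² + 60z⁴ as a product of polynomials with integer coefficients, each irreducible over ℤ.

4z²(3z + 2)(5z + 6)

Pull out the common factor 4z², then factor the remaining trinomial.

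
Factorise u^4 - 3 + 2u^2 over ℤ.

(u + 1)(u - 1)(u^2 + 3)

Substitute w = u^2 to get a quadratic in w, then factor.
u^2 + 3 is irreducible over ℤ (always positive, so no real roots).
u^2 - 1 is a difference of squares.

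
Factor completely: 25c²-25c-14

Need a pair with product 25·(-14) = -350 and sum -25: that's -35 and 10.
Split the middle term: 25c²-35c + 10c-14 = 5c(5c-7) + 2(5c-7).

(5c+2)(5c-7)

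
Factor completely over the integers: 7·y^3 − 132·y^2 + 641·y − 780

(7·y − 13)·(y − 12)·(y − 5)

By the rational root theorem, y = 5 is a root, so (y − 5) divides it; the quotient is 7·y^2 − 97·y + 156.
The remaining quadratic factors as (y − 12)(7·y − 13).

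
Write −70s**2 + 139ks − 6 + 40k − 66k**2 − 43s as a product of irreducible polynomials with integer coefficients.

−(11k − 14s − 3)(6k − 5s − 2)

Group: −11k(6k − 5s − 2) + (14s + 3)(6k − 5s − 2); both groups contain (6k − 5s − 2).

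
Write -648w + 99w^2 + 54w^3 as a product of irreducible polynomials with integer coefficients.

Pull out the common factor 9w, then factor the remaining trinomial.

9w(2w + 9)(3w - 8)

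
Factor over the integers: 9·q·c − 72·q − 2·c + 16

Group as (9·q·c − 72·q) + (−2·c + 16) = 9·q·(c − 8) − 2·(c − 8).
Both groups share the factor (c − 8).

(9·q − 2)·(c − 8)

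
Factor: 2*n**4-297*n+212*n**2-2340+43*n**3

By the rational root theorem, n = -13 is a root, giving the factor (n+13) and quotient 2*n**3+17*n**2-9*n-180.
Then n = 3 is a root, so (n-3) is a factor; dividing leaves 2*n**2+23*n+60.
The remaining quadratic factors as (2*n+15)(n+4).

(2*n+15)*(n+13)*(n+4)*(n-3)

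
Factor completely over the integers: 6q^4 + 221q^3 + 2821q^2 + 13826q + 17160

(6q + 11)(q + 10)(q + 12)(q + 13)

Among the possible rational roots, q = −11/6 is a root, so (6q + 11) is a factor; dividing leaves q^3 + 35q^2 + 406q + 1560.
Next, q = −13 is a root, giving the factor (q + 13) and quotient q^2 + 22q + 120.
The remaining quadratic factors as (q + 12)(q + 10).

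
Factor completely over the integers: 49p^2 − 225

Need a pair with product 49·(−225) = −11025 and sum 0: that's 105 and −105.
Split the middle term: 49p^2 + 105p − 105p − 225 = 7p(7p + 15) − 15(7p + 15).

(7p + 15)(7p − 15)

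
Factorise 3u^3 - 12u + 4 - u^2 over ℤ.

Testing divisors of the constant over divisors of the leading coefficient, u = 1/3 is a root, so (3u - 1) divides it; the quotient is u^2 - 4.
The remaining quadratic factors as (u + 2)(u - 2).

(3u - 1)(u + 2)(u - 2)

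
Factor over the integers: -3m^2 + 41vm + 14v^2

Group: v(14v - m) + 3m(14v - m); both groups contain (14v - m).

(14v - m)(v + 3m)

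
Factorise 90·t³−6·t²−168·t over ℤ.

Pull out the common factor 6·t, then factor the remaining trinomial.

6·t·(3·t+4)·(5·t−7)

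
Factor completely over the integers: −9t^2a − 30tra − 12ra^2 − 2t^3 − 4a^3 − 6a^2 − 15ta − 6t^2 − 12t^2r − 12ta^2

−(t + 6r + 2a + 3)(t + 2a)(2t + a)

Group: t(−2t^2 − 12tr − 5ta − 6t − 6ra − 2a^2 − 3a) + 2a(−2t^2 − 12tr − 5ta − 6t − 6ra − 2a^2 − 3a); both groups contain (−2t^2 − 12tr − 5ta − 6t − 6ra − 2a^2 − 3a), so (t + 2a) is a factor with cofactor −2t^2 − 12tr − 5ta − 6t − 6ra − 2a^2 − 3a.
The cofactor groups again: −2t^2 − 12tr − 5ta − 6t − 6ra − 2a^2 − 3a = −t(2t + a) + (−6r − 2a − 3)(2t + a); both groups contain (2t + a), giving −(t + 6r + 2a + 3)(2t + a).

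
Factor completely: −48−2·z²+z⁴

Substitute u = z² to get a quadratic in u, then factor.
z²+6 is irreducible over ℤ (always positive, so no real roots).
z²−8 is irreducible over ℤ (8 is not a perfect square).

(z²+6)·(z²−8)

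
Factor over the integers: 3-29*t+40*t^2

Need a pair with product 40·3 = 120 and sum -29: that's -24 and -5.
Split the middle term: 40*t^2-24*t - 5*t+3 = 8*t*(5*t-3) - (5*t-3).

(5*t-3)*(8*t-1)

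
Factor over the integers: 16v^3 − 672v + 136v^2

8v(2v − 7)(v + 12)

Pull out the common factor 8v, then factor the remaining trinomial.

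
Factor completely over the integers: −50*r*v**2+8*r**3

Factor out 2*r, leaving 4*r**2−25*v**2, which is a difference of two squares.

2*r*(2*r+5*v)*(2*r−5*v)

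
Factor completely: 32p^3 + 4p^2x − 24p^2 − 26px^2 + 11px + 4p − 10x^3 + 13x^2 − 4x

(4p + 2x − 1)(8p + 5x − 4)(p − x)

Group: 4p(8p^2 − 3px − 4p − 5x^2 + 4x) + (2x − 1)(8p^2 − 3px − 4p − 5x^2 + 4x); both groups contain (8p^2 − 3px − 4p − 5x^2 + 4x), so (4p + 2x − 1) is a factor with cofactor 8p^2 − 3px − 4p − 5x^2 + 4x.
The cofactor groups again: 8p^2 − 3px − 4p − 5x^2 + 4x = p(8p + 5x − 4) − x(8p + 5x − 4); both groups contain (8p + 5x − 4), giving (p − x)(8p + 5x − 4).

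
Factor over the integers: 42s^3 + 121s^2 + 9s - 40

Testing divisors of the constant over divisors of the leading coefficient, s = -5/7 is a root, giving the factor (7s + 5) and quotient 6s^2 + 13s - 8.
The remaining quadratic factors as (2s - 1)(3s + 8).

(2s - 1)(3s + 8)(7s + 5)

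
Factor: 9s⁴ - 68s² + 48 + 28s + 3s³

By the rational root theorem, s = -3 is a root, giving the factor (s + 3) and quotient 9s³ - 24s² + 4s + 16.
Then s = -2/3 is a root, so (3s + 2) divides it; the quotient is 3s² - 10s + 8.
The remaining quadratic factors as (3s - 4)(s - 2).

(3s + 2)(3s - 4)(s + 3)(s - 2)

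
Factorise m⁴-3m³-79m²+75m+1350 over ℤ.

Testing divisors of the constant over divisors of the leading coefficient, m = -5 is a root, giving the factor (m+5) and quotient m³-8m²-39m+270.
Then m = 5 is a root, so (m-5) is a factor; dividing leaves m²-3m-54.
The remaining quadratic factors as (m-9)(m+6).

(m+5)(m+6)(m-5)(m-9)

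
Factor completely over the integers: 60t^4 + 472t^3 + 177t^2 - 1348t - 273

Testing divisors of the constant over divisors of the leading coefficient, t = 3/2 is a root, so (2t - 3) divides it; the quotient is 30t^3 + 281t^2 + 510t + 91.
Then t = -13/6 is a root, giving the factor (6t + 13) and quotient 5t^2 + 36t + 7.
The remaining quadratic factors as (5t + 1)(t + 7).

(2t - 3)(5t + 1)(6t + 13)(t + 7)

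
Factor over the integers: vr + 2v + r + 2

(r + 2)(v + 1)

Group as (vr + 2v) + (r + 2) = v(r + 2) + (r + 2).
Both groups share the factor (r + 2).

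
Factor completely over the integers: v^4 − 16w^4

(v)⁴ − (2w)⁴ = ((v)² − (2w)²)((v)² + (2w)²); the first factor splits again, the second (v^2 + 4w^2) is irreducible.

(v + 2w)(v − 2w)(v^2 + 4w^2)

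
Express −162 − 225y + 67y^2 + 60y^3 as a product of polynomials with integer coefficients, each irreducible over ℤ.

(3y + 2)(4y + 9)(5y − 9)

Among the possible rational roots, y = −2/3 is a root, so (3y + 2) is a factor; dividing leaves 20y^2 + 9y − 81.
The remaining quadratic factors as (5y − 9)(4y + 9).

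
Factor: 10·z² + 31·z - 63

Need a pair with product 10·(-63) = -630 and sum 31: that's -14 and 45.
Split the middle term: 10·z² - 14·z + 45·z - 63 = 2·z·(5·z - 7) + 9·(5·z - 7).

(2·z + 9)·(5·z - 7)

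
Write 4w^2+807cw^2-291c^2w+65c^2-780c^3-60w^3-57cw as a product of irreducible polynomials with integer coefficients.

Group: 13c(-60c^2-27cw+5c+60w^2-4w) - w(-60c^2-27cw+5c+60w^2-4w); both groups contain (-60c^2-27cw+5c+60w^2-4w), so (13c-w) is a factor with cofactor -60c^2-27cw+5c+60w^2-4w.
The cofactor groups again: -60c^2-27cw+5c+60w^2-4w = -12c(5c-4w) + (-15w+1)(5c-4w); both groups contain (5c-4w), giving -(12c+15w-1)(5c-4w).

-(12c+15w-1)(13c-w)(5c-4w)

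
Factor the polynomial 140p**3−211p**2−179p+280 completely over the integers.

Trying the rational-root candidates, p = −8/7 is a root, giving the factor (7p+8) and quotient 20p**2−53p+35.
The remaining quadratic factors as (5p−7)(4p−5).

(4p−5)(5p−7)(7p+8)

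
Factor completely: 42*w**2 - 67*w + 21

Need a pair with product 42·21 = 882 and sum -67: that's -18 and -49.
Split the middle term: 42*w**2 - 18*w - 49*w + 21 = 6*w*(7*w - 3) - 7*(7*w - 3).

(6*w - 7)*(7*w - 3)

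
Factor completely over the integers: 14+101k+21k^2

Need a pair with product 21·14 = 294 and sum 101: that's 98 and 3.
Split the middle term: 21k^2+98k + 3k+14 = 7k(3k+14) + (3k+14).

(3k+14)(7k+1)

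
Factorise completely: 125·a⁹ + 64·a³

Pull out the common factor a³, leaving 125·a⁶ + 64.
Recognize a sum of cubes with the parts 5·a² and 4.

a³·(5·a² + 4)·(25·a⁴ − 20·a² + 16)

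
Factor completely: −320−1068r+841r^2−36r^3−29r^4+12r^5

(3r−5)(4r+1)(r+4)(r^2−5r+16)

Trying the rational-root candidates, r = 5/3 is a root, giving the factor (3r−5) and quotient 4r^4−3r^3−17r^2+252r+64.
Next, r = −1/4 is a root, so (4r+1) is a factor; dividing leaves r^3−r^2−4r+64.
Next, r = −4 is a root, so (r+4) is a factor; dividing leaves r^2−5r+16.
The quadratic r^2−5r+16 has discriminant −39 < 0 and is irreducible over ℤ.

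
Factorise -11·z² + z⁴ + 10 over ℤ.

Substitute u = z² to get a quadratic in u, then factor.
z² - 1 is a difference of squares.
z² - 10 is irreducible over ℤ (10 is not a perfect square).

(z + 1)·(z - 1)·(z² - 10)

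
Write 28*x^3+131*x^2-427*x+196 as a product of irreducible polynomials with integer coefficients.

(4*x-7)*(7*x-4)*(x+7)

Testing divisors of the constant over divisors of the leading coefficient, x = 7/4 is a root, giving the factor (4*x-7) and quotient 7*x^2+45*x-28.
The remaining quadratic factors as (7*x-4)(x+7).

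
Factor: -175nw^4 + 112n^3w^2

Pull out the common factor 7nw^2; 16n^2 - 25w^2 is a difference of squares.

7nw^2(4n + 5w)(4n - 5w)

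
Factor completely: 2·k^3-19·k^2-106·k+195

(2·k-3)·(k+5)·(k-13)

Testing divisors of the constant over divisors of the leading coefficient, k = 13 is a root, so (k-13) divides it; the quotient is 2·k^2+7·k-15.
The remaining quadratic factors as (2·k-3)(k+5).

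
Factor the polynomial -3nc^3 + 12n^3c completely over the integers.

Factor out 3nc, leaving 4n^2 - c^2, which is a difference of two squares.

3cn(2n - c)(2n + c)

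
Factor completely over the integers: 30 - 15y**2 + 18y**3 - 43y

Testing divisors of the constant over divisors of the leading coefficient, y = -3/2 is a root, so (2y + 3) is a factor; dividing leaves 9y**2 - 21y + 10.
The remaining quadratic factors as (3y - 5)(3y - 2).

(2y + 3)(3y - 2)(3y - 5)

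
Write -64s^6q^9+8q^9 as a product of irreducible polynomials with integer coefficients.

-8q^9(2s^2-1)(4s^4+2s^2+1)

Factor out 8q^9 first: what remains is -8s^6+1.
Recognize a difference of cubes with the parts 1 and 2s^2.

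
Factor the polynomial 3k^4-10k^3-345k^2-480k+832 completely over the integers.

Testing divisors of the constant over divisors of the leading coefficient, k = -8 is a root, so (k+8) divides it; the quotient is 3k^3-34k^2-73k+104.
Next, k = 13 is a root, giving the factor (k-13) and quotient 3k^2+5k-8.
The remaining quadratic factors as (3k+8)(k-1).

(3k+8)(k+8)(k-1)(k-13)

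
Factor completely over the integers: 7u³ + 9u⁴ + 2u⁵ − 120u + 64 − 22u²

By the rational root theorem, u = −4 is a root, giving the factor (u + 4) and quotient 2u⁴ + u³ + 3u² − 34u + 16.
Next, u = 1/2 is a root, giving the factor (2u − 1) and quotient u³ + u² + 2u − 16.
Continuing, u = 2 is a root, so (u − 2) is a factor; dividing leaves u² + 3u + 8.
The quadratic u² + 3u + 8 has discriminant −23 < 0 and is irreducible over ℤ.

(2u − 1)(u + 4)(u − 2)(u² + 3u + 8)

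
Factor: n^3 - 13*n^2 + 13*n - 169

(n - 13)*(n^2 + 13)

Group as (n^3 + 13*n) + (-13*n^2 - 169) = n*(n^2 + 13) - 13*(n^2 + 13).
Both groups share the factor (n^2 + 13).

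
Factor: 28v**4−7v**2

Pull out the common factor 7v**2; 4v**2−1 is a difference of squares.

7v**2(2v+1)(2v−1)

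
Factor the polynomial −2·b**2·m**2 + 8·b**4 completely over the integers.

2·b**2·(2·b + m)·(2·b − m)

Factor out 2·b**2, leaving 4·b**2 − m**2, which is a difference of two squares.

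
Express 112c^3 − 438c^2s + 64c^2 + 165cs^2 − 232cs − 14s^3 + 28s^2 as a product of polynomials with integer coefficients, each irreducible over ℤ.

(2c − 7s)(7c − 2s + 4)(8c − s)

Group: 8c(14c^2 − 53cs + 8c + 14s^2 − 28s) − s(14c^2 − 53cs + 8c + 14s^2 − 28s); both groups contain (14c^2 − 53cs + 8c + 14s^2 − 28s), so (8c − s) is a factor with cofactor 14c^2 − 53cs + 8c + 14s^2 − 28s.
The cofactor groups again: 14c^2 − 53cs + 8c + 14s^2 − 28s = 2c(7c − 2s + 4) − 7s(7c − 2s + 4); both groups contain (7c − 2s + 4), giving (2c − 7s)(7c − 2s + 4).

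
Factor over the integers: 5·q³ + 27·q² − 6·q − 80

(5·q − 8)·(q + 2)·(q + 5)

Trying the rational-root candidates, q = −5 is a root, so (q + 5) is a factor; dividing leaves 5·q² + 2·q − 16.
The remaining quadratic factors as (5·q − 8)(q + 2).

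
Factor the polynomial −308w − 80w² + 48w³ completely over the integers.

4w(2w − 7)(6w + 11)

Pull out the common factor 4w, then factor the remaining trinomial.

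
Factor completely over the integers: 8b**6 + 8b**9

Every term has a factor of 8b**6; factoring it out leaves b**3 + 1.
Recognize a sum of cubes with the parts b and 1.

8b**6(b + 1)(b**2 - b + 1)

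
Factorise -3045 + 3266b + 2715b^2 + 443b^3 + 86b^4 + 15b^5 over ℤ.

Testing divisors of the constant over divisors of the leading coefficient, b = -5 is a root, giving the factor (b + 5) and quotient 15b^4 + 11b^3 + 388b^2 + 775b - 609.
Continuing, b = 3/5 is a root, giving the factor (5b - 3) and quotient 3b^3 + 4b^2 + 80b + 203.
Next, b = -7/3 is a root, so (3b + 7) divides it; the quotient is b^2 - b + 29.
The quadratic b^2 - b + 29 has discriminant -115 < 0 and is irreducible over ℤ.

(3b + 7)(5b - 3)(b + 5)(b^2 - b + 29)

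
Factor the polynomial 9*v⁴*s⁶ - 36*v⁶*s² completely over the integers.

Pull out the common factor 9*v⁴*s², leaving -4*v² + s⁴.
Recognize a difference of squares with the parts s² and 2*v.

-9*s²*v⁴*(2*v - s²)*(2*v + s²)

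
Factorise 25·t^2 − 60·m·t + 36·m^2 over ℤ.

(6·m − 5·t)^2

Recognize a perfect-square trinomial with the parts 6·m and 5·t.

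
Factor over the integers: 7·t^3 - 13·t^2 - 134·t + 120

(7·t - 6)·(t + 4)·(t - 5)

By the rational root theorem, t = 6/7 is a root, so (7·t - 6) is a factor; dividing leaves t^2 - t - 20.
The remaining quadratic factors as (t - 5)(t + 4).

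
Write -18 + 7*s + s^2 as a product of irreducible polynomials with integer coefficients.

(s + 9)*(s - 2)

Two integers with product -18 and sum 7 are -2 and 9.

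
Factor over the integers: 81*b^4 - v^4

(3*b + v)*(3*b - v)*(9*b^2 + v^2)

(3*b)⁴ − (v)⁴ = ((3*b)² − (v)²)((3*b)² + (v)²); the first factor splits again, the second (9*b^2 + v^2) is irreducible.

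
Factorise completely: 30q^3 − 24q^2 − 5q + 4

Group as (30q^3 − 5q) + (−24q^2 + 4) = 5q(6q^2 − 1) − 4(6q^2 − 1).
Both groups share the factor (6q^2 − 1).

(5q − 4)(6q^2 − 1)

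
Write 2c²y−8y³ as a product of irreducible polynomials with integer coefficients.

2y(c+2y)(c−2y)

Pull out the common factor 2y; c²−4y² is a difference of squares.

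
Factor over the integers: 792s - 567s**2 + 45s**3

9s(5s - 8)(s - 11)

Pull out the common factor 9s, then factor the remaining trinomial.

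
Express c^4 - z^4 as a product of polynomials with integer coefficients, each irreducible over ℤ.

(c + z)·(c - z)·(c^2 + z^2)

Difference of squares twice: with A = c and B = z, A⁴ − B⁴ = (A² − B²)(A² + B²), and A² − B² factors again.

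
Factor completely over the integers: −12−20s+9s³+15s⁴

Group as (15s⁴−20s) + (9s³−12) = 5s(3s³−4) + 3(3s³−4).
Both groups share the factor (3s³−4).

(5s+3)(3s³−4)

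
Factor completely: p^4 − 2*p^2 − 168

Substitute u = p^2 to get a quadratic in u, then factor.
p^2 − 14 is irreducible over ℤ (14 is not a perfect square).
p^2 + 12 is irreducible over ℤ (always positive, so no real roots).

(p^2 + 12)*(p^2 − 14)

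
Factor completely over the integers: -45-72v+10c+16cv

Group as (16cv+10c) + (-72v-45) = 2c(8v+5) - 9(8v+5).
Both groups share the factor (8v+5).

(2c-9)(8v+5)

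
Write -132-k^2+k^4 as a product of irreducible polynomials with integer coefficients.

(k^2+11)*(k^2-12)

Substitute u = k^2 to get a quadratic in u, then factor.
k^2-12 is irreducible over ℤ (12 is not a perfect square).
k^2+11 is irreducible over ℤ (always positive, so no real roots).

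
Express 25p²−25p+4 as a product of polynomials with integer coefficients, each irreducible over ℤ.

(5p−1)(5p−4)

Need a pair with product 25·4 = 100 and sum −25: that's −20 and −5.
Split the middle term: 25p²−20p − 5p+4 = 5p(5p−4) − (5p−4).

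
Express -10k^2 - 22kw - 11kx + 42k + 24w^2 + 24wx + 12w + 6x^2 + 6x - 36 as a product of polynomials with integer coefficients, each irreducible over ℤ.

Group: -2k(5k - 4w - 2x - 6) + (-6w - 3x + 6)(5k - 4w - 2x - 6); both groups contain (5k - 4w - 2x - 6).

-(2k + 6w + 3x - 6)(5k - 4w - 2x - 6)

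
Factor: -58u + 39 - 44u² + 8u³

(2u + 3)(2u - 1)(2u - 13)

Testing divisors of the constant over divisors of the leading coefficient, u = 13/2 is a root, so (2u - 13) divides it; the quotient is 4u² + 4u - 3.
The remaining quadratic factors as (2u - 1)(2u + 3).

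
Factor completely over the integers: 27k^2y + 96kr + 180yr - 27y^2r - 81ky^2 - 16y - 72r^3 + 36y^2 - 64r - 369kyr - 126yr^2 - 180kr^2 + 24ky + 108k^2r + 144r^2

(3k - 9y - 6r + 4)(y + 4r)(9k + 3r - 4)

Group: 3k(9ky + 36kr + 3yr - 4y + 12r^2 - 16r) + (-9y - 6r + 4)(9ky + 36kr + 3yr - 4y + 12r^2 - 16r); both groups contain (9ky + 36kr + 3yr - 4y + 12r^2 - 16r), so (3k - 9y - 6r + 4) is a factor with cofactor 9ky + 36kr + 3yr - 4y + 12r^2 - 16r.
The cofactor groups again: 9ky + 36kr + 3yr - 4y + 12r^2 - 16r = 9k(y + 4r) + (3r - 4)(y + 4r); both groups contain (y + 4r), giving (9k + 3r - 4)(y + 4r).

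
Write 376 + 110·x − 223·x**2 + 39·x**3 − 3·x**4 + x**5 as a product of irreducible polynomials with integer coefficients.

Trying the rational-root candidates, x = −1 is a root, giving the factor (x + 1) and quotient x**4 − 4·x**3 + 43·x**2 − 266·x + 376.
Continuing, x = 4 is a root, so (x − 4) divides it; the quotient is x**3 + 43·x − 94.
Next, x = 2 is a root, so (x − 2) is a factor; dividing leaves x**2 + 2·x + 47.
The quadratic x**2 + 2·x + 47 has discriminant −184 < 0 and is irreducible over ℤ.

(x + 1)·(x − 2)·(x − 4)·(x**2 + 2·x + 47)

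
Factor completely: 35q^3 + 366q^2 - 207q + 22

By the rational root theorem, q = -11 is a root, giving the factor (q + 11) and quotient 35q^2 - 19q + 2.
The remaining quadratic factors as (7q - 1)(5q - 2).

(5q - 2)(7q - 1)(q + 11)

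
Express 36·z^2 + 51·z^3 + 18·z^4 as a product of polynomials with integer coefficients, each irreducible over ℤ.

Pull out the common factor 3·z^2, then factor the remaining trinomial.

3·z^2·(2·z + 3)·(3·z + 4)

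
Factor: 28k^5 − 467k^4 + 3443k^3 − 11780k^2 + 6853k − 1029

(4k − 1)(7k − 3)(k − 7)(k^2 − 9k + 49)

By the rational root theorem, k = 7 is a root, giving the factor (k − 7) and quotient 28k^4 − 271k^3 + 1546k^2 − 958k + 147.
Next, k = 3/7 is a root, so (7k − 3) divides it; the quotient is 4k^3 − 37k^2 + 205k − 49.
Then k = 1/4 is a root, so (4k − 1) divides it; the quotient is k^2 − 9k + 49.
The quadratic k^2 − 9k + 49 has discriminant −115 < 0 and is irreducible over ℤ.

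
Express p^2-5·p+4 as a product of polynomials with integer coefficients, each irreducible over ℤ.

Two integers with product 4 and sum -5 are -4 and -1.

(p-1)·(p-4)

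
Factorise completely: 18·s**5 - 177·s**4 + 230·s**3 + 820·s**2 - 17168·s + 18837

(3·s + 13)·(6·s - 7)·(s - 9)·(s**2 - 4·s + 23)

Testing divisors of the constant over divisors of the leading coefficient, s = 9 is a root, so (s - 9) is a factor; dividing leaves 18·s**4 - 15·s**3 + 95·s**2 + 1675·s - 2093.
Then s = -13/3 is a root, so (3·s + 13) is a factor; dividing leaves 6·s**3 - 31·s**2 + 166·s - 161.
Next, s = 7/6 is a root, so (6·s - 7) divides it; the quotient is s**2 - 4·s + 23.
The quadratic s**2 - 4·s + 23 has discriminant -76 < 0 and is irreducible over ℤ.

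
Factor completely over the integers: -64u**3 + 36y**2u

Pull out the common factor 4u; 9y**2 - 16u**2 is a difference of squares.

4u(3y - 4u)(3y + 4u)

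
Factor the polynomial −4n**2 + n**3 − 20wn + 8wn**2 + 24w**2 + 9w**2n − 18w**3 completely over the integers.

−(w − n)(3w + n − 4)(6w + n)

Group: 6w(−3w**2 + 2wn + 4w + n**2 − 4n) + n(−3w**2 + 2wn + 4w + n**2 − 4n); both groups contain (−3w**2 + 2wn + 4w + n**2 − 4n), so (6w + n) is a factor with cofactor −3w**2 + 2wn + 4w + n**2 − 4n.
The cofactor groups again: −3w**2 + 2wn + 4w + n**2 − 4n = −w(3w + n − 4) + n(3w + n − 4); both groups contain (3w + n − 4), giving −(w − n)(3w + n − 4).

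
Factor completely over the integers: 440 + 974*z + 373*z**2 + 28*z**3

By the rational root theorem, z = -4/7 is a root, giving the factor (7*z + 4) and quotient 4*z**2 + 51*z + 110.
The remaining quadratic factors as (4*z + 11)(z + 10).

(4*z + 11)*(7*z + 4)*(z + 10)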